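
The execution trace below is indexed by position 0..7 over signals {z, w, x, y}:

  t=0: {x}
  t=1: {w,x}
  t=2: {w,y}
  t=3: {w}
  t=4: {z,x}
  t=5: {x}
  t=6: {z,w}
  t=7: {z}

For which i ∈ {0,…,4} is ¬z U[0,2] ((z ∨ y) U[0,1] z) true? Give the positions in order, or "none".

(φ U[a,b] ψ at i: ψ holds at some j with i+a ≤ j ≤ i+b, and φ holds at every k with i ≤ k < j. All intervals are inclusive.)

Evaluate at each i in [0,4]:
  i=0: ✗ (no rhs in [0,2])
  i=1: ✗ (no rhs in [1,3])
  i=2: ✓ (rhs at j=4; lhs holds on [2,3])
  i=3: ✓ (rhs at j=4; lhs holds on [3,3])
  i=4: ✓ (rhs at j=4)

2, 3, 4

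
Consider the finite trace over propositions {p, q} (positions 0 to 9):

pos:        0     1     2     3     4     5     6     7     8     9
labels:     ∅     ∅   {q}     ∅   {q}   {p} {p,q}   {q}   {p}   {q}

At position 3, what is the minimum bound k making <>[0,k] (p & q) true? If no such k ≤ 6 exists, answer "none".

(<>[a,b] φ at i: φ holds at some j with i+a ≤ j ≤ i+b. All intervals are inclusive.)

Scan j = 3,4,… for (p & q):
  j=3: fails
  j=4: fails
  j=5: fails
  j=6: holds
First hit at j=6, so smallest k = 6-3 = 3.

3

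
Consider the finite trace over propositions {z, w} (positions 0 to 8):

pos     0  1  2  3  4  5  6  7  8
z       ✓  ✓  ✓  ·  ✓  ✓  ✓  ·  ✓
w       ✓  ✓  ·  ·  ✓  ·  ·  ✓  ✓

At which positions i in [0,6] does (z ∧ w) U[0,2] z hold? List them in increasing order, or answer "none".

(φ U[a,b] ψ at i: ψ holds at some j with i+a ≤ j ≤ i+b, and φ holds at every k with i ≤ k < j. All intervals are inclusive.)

0, 1, 2, 4, 5, 6

Evaluate at each i in [0,6]:
  i=0: ✓ (rhs at j=0)
  i=1: ✓ (rhs at j=1)
  i=2: ✓ (rhs at j=2)
  i=3: ✗ (lhs fails at k=3 before rhs at j=4)
  i=4: ✓ (rhs at j=4)
  i=5: ✓ (rhs at j=5)
  i=6: ✓ (rhs at j=6)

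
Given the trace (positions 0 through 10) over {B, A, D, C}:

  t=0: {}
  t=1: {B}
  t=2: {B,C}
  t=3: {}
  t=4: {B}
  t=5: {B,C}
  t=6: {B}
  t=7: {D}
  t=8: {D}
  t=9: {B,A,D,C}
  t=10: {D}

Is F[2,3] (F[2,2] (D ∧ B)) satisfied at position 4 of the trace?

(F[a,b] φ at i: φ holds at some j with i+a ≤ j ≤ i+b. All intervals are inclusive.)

Holds

Check F[2,2] (D ∧ B) at each j in [6,7]:
  j=6: fails (none in [8,8])
  j=7: holds (witness at 9)
Found at j=7 → formula holds.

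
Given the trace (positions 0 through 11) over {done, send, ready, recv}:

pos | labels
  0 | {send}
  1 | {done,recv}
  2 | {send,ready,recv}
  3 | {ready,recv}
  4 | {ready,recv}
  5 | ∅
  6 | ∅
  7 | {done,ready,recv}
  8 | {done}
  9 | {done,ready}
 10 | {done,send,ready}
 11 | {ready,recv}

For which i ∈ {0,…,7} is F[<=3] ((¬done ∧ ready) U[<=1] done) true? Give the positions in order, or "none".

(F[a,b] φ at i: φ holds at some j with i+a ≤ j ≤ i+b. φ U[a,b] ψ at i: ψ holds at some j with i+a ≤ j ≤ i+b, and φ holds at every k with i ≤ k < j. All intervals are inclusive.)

0, 1, 4, 5, 6, 7

Evaluate at each i in [0,7]:
  i=0: ✓ (witness j=1)
  i=1: ✓ (witness j=1)
  i=2: ✗ (none in [2,5])
  i=3: ✗ (none in [3,6])
  i=4: ✓ (witness j=7)
  i=5: ✓ (witness j=7)
  i=6: ✓ (witness j=7)
  i=7: ✓ (witness j=7)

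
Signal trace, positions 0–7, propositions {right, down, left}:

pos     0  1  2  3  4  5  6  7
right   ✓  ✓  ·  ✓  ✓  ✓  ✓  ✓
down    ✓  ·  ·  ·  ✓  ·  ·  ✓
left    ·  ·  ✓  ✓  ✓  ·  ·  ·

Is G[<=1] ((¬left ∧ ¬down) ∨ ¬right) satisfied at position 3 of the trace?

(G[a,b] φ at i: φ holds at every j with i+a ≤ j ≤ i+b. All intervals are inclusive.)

Does not hold

Check ((¬left ∧ ¬down) ∨ ¬right) at every j in [3,4]:
  j=3: false
  j=4: false
Fails at j=3 → formula fails.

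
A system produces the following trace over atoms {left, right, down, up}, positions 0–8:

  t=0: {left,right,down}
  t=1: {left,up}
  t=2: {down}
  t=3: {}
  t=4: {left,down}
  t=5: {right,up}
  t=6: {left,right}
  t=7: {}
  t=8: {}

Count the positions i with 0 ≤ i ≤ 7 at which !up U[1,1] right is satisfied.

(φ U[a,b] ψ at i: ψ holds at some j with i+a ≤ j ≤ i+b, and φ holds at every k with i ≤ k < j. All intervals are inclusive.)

1

Evaluate at each i in [0,7]:
  i=0: ✗ (no rhs in [1,1])
  i=1: ✗ (no rhs in [2,2])
  i=2: ✗ (no rhs in [3,3])
  i=3: ✗ (no rhs in [4,4])
  i=4: ✓ (rhs at j=5; lhs holds on [4,4])
  i=5: ✗ (lhs fails at k=5 before rhs at j=6)
  i=6: ✗ (no rhs in [7,7])
  i=7: ✗ (no rhs in [8,8])
Positions where it holds: {4} → 1.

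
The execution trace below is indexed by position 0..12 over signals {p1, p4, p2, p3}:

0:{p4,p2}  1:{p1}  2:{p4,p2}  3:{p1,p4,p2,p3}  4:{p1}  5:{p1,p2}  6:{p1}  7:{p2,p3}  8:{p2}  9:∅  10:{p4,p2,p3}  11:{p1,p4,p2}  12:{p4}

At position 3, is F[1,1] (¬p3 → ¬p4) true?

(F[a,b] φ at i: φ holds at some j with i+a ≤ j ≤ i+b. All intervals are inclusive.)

Holds

Check (¬p3 → ¬p4) at each j in [4,4]:
  j=4: true
Found at j=4 → formula holds.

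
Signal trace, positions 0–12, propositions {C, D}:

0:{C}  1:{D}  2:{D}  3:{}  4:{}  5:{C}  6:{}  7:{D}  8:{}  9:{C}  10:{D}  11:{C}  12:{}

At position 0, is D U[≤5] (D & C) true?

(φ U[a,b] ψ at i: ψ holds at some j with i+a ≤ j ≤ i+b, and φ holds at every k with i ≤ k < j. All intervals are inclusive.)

Need some j in [0,5] with (D & C), and D at every k in [0,j-1].
  j=0: (D & C) false.
  j=1: (D & C) false.
  j=2: (D & C) false.
  j=3: (D & C) false.
  j=4: (D & C) false.
  j=5: (D & C) false.
No j in the window works → until fails.

False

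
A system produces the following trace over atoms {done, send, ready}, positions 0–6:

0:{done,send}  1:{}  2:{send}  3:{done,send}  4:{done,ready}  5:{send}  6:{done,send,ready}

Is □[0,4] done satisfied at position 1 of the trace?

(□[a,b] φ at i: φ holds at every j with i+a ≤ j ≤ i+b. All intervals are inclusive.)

No

Check done at every j in [1,5]:
  j=1: false
  j=2: false
  j=3: true
  j=4: true
  j=5: false
Fails at j=1 → formula fails.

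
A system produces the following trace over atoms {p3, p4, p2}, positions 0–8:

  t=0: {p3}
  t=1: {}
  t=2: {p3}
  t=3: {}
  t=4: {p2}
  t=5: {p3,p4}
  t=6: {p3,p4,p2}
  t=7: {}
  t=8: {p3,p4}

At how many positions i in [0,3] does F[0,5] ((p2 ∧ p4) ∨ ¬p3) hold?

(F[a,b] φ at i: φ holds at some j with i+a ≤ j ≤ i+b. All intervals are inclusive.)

Evaluate at each i in [0,3]:
  i=0: ✓ (witness j=1)
  i=1: ✓ (witness j=1)
  i=2: ✓ (witness j=3)
  i=3: ✓ (witness j=3)
Positions where it holds: {0, 1, 2, 3} → 4.

4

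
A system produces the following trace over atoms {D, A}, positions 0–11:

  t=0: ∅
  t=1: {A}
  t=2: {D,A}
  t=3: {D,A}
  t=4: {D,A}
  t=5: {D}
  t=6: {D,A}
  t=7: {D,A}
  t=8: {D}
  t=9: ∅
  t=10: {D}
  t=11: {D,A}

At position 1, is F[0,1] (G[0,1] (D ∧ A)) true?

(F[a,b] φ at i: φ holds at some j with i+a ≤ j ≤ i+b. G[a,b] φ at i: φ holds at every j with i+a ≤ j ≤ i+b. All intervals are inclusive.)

Check G[0,1] (D ∧ A) at each j in [1,2]:
  j=1: fails at 1
  j=2: holds on [2,3]
Found at j=2 → formula holds.

True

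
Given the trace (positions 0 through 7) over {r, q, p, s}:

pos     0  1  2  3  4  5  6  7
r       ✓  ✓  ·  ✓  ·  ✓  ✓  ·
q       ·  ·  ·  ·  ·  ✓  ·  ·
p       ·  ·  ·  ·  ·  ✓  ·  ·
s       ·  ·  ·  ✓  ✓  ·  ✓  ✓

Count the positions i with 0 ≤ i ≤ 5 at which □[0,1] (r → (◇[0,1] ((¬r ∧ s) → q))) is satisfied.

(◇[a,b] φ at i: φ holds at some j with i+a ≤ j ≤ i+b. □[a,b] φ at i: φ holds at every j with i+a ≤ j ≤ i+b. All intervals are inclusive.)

6

Evaluate at each i in [0,5]:
  i=0: ✓ (all of [0,1])
  i=1: ✓ (all of [1,2])
  i=2: ✓ (all of [2,3])
  i=3: ✓ (all of [3,4])
  i=4: ✓ (all of [4,5])
  i=5: ✓ (all of [5,6])
Positions where it holds: {0, 1, 2, 3, 4, 5} → 6.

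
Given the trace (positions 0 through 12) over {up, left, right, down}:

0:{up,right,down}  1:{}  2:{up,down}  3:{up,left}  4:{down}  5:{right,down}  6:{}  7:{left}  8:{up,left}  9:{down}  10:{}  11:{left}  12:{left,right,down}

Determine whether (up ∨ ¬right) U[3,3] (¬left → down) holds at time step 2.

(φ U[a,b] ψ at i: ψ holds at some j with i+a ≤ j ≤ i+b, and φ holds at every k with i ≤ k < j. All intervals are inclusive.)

Holds

Need some j in [5,5] with (¬left → down), and (up ∨ ¬right) at every k in [2,j-1].
  j=5: (¬left → down) holds; (up ∨ ¬right) holds at every k in [2,4] → satisfied.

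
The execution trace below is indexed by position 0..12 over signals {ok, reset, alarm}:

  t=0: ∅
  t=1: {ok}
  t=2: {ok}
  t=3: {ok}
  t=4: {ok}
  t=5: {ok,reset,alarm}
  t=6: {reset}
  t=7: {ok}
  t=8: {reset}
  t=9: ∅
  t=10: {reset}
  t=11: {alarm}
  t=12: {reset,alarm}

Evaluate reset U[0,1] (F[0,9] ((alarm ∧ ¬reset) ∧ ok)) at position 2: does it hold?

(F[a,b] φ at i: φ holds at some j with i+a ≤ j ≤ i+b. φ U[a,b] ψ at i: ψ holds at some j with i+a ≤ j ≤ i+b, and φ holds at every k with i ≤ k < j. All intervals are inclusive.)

False

Need some j in [2,3] with F[0,9] ((alarm ∧ ¬reset) ∧ ok), and reset at every k in [2,j-1].
  j=2: F[0,9] ((alarm ∧ ¬reset) ∧ ok) — fails (none in [2,11]).
  j=3: F[0,9] ((alarm ∧ ¬reset) ∧ ok) — fails (none in [3,12]).
No j in the window works → until fails.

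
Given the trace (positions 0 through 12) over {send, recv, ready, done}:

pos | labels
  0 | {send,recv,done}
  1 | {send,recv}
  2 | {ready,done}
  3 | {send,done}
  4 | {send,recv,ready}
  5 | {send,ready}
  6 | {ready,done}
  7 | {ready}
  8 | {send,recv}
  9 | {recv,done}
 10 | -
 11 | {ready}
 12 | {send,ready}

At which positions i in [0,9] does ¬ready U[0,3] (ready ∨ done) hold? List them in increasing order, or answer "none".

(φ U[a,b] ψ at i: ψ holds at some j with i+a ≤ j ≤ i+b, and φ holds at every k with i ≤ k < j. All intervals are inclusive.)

0, 1, 2, 3, 4, 5, 6, 7, 8, 9

Evaluate at each i in [0,9]:
  i=0: ✓ (rhs at j=0)
  i=1: ✓ (rhs at j=2; lhs holds on [1,1])
  i=2: ✓ (rhs at j=2)
  i=3: ✓ (rhs at j=3)
  i=4: ✓ (rhs at j=4)
  i=5: ✓ (rhs at j=5)
  i=6: ✓ (rhs at j=6)
  i=7: ✓ (rhs at j=7)
  i=8: ✓ (rhs at j=9; lhs holds on [8,8])
  i=9: ✓ (rhs at j=9)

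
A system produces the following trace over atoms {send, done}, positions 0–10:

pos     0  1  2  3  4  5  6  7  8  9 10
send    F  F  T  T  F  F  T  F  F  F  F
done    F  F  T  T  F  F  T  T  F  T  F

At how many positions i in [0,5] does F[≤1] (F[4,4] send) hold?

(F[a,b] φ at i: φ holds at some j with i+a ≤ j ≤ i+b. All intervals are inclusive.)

Evaluate at each i in [0,5]:
  i=0: ✗ (none in [0,1])
  i=1: ✓ (witness j=2)
  i=2: ✓ (witness j=2)
  i=3: ✗ (none in [3,4])
  i=4: ✗ (none in [4,5])
  i=5: ✗ (none in [5,6])
Positions where it holds: {1, 2} → 2.

2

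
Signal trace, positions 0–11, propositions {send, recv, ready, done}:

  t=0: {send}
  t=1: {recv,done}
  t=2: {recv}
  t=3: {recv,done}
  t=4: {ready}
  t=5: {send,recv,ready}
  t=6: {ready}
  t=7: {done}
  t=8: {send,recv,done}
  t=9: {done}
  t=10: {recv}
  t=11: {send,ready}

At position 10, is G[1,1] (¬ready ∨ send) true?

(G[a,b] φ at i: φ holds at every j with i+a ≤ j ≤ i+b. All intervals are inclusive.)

Check (¬ready ∨ send) at every j in [11,11]:
  j=11: true
All positions satisfy it → formula holds.

True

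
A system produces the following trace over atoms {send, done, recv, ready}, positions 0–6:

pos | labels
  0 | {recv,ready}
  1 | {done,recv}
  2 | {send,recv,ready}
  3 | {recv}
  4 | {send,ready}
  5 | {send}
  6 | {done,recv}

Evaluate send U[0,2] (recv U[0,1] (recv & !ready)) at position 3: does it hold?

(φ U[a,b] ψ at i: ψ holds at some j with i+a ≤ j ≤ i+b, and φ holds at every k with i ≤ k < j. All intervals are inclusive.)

Need some j in [3,5] with (recv U[0,1] (recv & !ready)), and send at every k in [3,j-1].
  j=3: (recv U[0,1] (recv & !ready)) holds; no prefix to check → satisfied.

Holds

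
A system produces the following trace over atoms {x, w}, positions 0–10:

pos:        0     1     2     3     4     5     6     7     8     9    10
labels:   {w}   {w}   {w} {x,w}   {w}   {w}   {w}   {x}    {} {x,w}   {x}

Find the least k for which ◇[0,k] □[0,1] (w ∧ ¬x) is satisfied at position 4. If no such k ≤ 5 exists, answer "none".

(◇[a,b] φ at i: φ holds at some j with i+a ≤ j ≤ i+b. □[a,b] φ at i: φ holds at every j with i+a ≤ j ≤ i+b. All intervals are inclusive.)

0

Scan j = 4,5,… for □[0,1] (w ∧ ¬x):
  j=4: holds
First hit at j=4, so smallest k = 4-4 = 0.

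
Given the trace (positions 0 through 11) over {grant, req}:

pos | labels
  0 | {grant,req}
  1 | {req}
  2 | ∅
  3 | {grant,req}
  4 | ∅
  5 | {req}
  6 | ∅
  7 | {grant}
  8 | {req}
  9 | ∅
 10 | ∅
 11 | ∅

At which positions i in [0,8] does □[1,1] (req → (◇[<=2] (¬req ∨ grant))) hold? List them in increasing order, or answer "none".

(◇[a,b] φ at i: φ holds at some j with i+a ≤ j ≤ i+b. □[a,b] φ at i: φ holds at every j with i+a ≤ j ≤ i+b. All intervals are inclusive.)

0, 1, 2, 3, 4, 5, 6, 7, 8

Evaluate at each i in [0,8]:
  i=0: ✓ (all of [1,1])
  i=1: ✓ (all of [2,2])
  i=2: ✓ (all of [3,3])
  i=3: ✓ (all of [4,4])
  i=4: ✓ (all of [5,5])
  i=5: ✓ (all of [6,6])
  i=6: ✓ (all of [7,7])
  i=7: ✓ (all of [8,8])
  i=8: ✓ (all of [9,9])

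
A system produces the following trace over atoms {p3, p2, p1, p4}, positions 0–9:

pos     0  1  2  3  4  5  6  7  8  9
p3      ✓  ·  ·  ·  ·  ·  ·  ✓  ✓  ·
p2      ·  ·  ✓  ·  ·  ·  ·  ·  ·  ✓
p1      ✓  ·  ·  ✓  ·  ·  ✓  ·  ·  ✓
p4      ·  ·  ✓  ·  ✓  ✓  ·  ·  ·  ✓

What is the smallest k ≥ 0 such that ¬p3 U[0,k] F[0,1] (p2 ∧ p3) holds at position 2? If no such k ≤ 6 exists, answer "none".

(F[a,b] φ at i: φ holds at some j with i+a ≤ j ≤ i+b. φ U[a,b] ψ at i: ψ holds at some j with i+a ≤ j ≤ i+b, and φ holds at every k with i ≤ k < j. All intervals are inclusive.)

Need earliest j ≥ 2 with F[0,1] (p2 ∧ p3), and ¬p3 at every k in [2,j-1].
  j=2: rhs fails.
  j=3: rhs fails.
  j=4: rhs fails.
  j=5: rhs fails.
  j=6: rhs fails.
  j=7: rhs fails.
  j=8: rhs fails.
No witness within the range → none.

none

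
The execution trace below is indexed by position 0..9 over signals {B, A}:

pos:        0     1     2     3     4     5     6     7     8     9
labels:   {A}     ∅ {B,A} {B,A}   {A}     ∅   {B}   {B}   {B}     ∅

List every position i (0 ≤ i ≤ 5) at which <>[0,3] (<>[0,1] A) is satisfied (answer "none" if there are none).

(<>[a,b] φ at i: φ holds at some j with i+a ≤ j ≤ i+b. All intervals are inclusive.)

0, 1, 2, 3, 4

Evaluate at each i in [0,5]:
  i=0: ✓ (witness j=0)
  i=1: ✓ (witness j=1)
  i=2: ✓ (witness j=2)
  i=3: ✓ (witness j=3)
  i=4: ✓ (witness j=4)
  i=5: ✗ (none in [5,8])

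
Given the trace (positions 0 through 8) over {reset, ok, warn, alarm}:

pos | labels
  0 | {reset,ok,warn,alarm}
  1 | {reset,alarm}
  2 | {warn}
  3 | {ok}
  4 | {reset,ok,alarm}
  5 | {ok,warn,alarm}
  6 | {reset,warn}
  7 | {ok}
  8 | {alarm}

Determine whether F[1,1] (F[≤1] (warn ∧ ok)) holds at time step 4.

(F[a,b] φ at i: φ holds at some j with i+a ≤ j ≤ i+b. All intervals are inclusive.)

Check F[≤1] (warn ∧ ok) at each j in [5,5]:
  j=5: holds (witness at 5)
Found at j=5 → formula holds.

Yes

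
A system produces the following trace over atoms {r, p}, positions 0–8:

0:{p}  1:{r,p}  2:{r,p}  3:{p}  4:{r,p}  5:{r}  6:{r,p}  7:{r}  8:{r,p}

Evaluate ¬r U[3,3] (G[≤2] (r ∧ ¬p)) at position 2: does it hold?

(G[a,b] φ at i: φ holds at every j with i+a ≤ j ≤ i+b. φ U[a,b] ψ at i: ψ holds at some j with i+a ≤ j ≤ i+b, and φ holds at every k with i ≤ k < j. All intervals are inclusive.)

Need some j in [5,5] with G[≤2] (r ∧ ¬p), and ¬r at every k in [2,j-1].
  j=5: G[≤2] (r ∧ ¬p) — fails at 6.
No j in the window works → until fails.

False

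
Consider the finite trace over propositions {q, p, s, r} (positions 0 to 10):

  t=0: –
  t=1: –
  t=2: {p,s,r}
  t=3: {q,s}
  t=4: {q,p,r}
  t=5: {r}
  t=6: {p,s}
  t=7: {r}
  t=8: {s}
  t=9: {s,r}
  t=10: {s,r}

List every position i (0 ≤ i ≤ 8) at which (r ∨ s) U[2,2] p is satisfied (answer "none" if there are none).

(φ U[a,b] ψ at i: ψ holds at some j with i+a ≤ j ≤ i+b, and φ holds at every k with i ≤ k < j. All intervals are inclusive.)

2, 4

Evaluate at each i in [0,8]:
  i=0: ✗ (lhs fails at k=0 before rhs at j=2)
  i=1: ✗ (no rhs in [3,3])
  i=2: ✓ (rhs at j=4; lhs holds on [2,3])
  i=3: ✗ (no rhs in [5,5])
  i=4: ✓ (rhs at j=6; lhs holds on [4,5])
  i=5: ✗ (no rhs in [7,7])
  i=6: ✗ (no rhs in [8,8])
  i=7: ✗ (no rhs in [9,9])
  i=8: ✗ (no rhs in [10,10])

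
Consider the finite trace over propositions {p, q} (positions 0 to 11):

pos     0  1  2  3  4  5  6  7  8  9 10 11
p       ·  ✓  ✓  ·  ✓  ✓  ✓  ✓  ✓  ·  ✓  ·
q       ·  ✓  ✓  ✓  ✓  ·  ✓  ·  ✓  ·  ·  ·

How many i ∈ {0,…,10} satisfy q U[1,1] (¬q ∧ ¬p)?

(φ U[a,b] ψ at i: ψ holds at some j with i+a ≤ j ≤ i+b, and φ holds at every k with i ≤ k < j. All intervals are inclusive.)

Evaluate at each i in [0,10]:
  i=0: ✗ (no rhs in [1,1])
  i=1: ✗ (no rhs in [2,2])
  i=2: ✗ (no rhs in [3,3])
  i=3: ✗ (no rhs in [4,4])
  i=4: ✗ (no rhs in [5,5])
  i=5: ✗ (no rhs in [6,6])
  i=6: ✗ (no rhs in [7,7])
  i=7: ✗ (no rhs in [8,8])
  i=8: ✓ (rhs at j=9; lhs holds on [8,8])
  i=9: ✗ (no rhs in [10,10])
  i=10: ✗ (lhs fails at k=10 before rhs at j=11)
Positions where it holds: {8} → 1.

1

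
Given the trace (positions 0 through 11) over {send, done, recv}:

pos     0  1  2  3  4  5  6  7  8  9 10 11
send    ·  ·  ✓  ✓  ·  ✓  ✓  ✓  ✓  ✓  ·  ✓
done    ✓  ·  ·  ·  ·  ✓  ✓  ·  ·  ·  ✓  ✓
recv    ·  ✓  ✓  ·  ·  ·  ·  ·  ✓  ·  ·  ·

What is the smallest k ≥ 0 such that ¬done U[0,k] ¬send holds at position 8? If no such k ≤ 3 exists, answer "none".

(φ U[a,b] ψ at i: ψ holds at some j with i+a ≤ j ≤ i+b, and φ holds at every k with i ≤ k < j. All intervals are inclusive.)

2

Need earliest j ≥ 8 with ¬send, and ¬done at every k in [8,j-1].
  j=8: rhs fails.
  j=9: rhs fails.
  j=10: rhs holds; lhs holds on [8,9]. k = 2.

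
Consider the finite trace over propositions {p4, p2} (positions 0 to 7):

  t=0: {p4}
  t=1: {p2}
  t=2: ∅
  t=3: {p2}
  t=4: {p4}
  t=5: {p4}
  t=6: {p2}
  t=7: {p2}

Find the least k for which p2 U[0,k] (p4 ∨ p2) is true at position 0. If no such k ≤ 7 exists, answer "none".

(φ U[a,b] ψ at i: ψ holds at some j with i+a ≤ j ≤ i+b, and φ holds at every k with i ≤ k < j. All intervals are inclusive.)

0

Need earliest j ≥ 0 with (p4 ∨ p2), and p2 at every k in [0,j-1].
  j=0: rhs holds (empty prefix). k = 0.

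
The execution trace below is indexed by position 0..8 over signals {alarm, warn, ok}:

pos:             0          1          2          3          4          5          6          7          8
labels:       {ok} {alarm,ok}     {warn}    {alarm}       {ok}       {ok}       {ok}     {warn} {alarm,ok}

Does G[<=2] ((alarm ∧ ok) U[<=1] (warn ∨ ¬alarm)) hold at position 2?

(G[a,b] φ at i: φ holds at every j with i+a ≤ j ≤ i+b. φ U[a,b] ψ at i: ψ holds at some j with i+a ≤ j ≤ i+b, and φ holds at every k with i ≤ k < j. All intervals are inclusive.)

Does not hold

Check ((alarm ∧ ok) U[<=1] (warn ∨ ¬alarm)) at every j in [2,4]:
  j=2: holds
  j=3: fails
  j=4: holds
Fails at j=3 → formula fails.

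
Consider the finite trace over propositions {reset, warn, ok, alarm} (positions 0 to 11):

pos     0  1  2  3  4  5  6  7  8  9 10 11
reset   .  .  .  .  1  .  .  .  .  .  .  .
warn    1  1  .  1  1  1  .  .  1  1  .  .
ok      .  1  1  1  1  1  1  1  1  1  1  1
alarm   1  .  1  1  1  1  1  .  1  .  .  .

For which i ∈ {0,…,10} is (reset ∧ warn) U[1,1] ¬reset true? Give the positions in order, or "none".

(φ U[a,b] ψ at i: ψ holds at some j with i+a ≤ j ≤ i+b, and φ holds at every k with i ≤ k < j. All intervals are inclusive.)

4

Evaluate at each i in [0,10]:
  i=0: ✗ (lhs fails at k=0 before rhs at j=1)
  i=1: ✗ (lhs fails at k=1 before rhs at j=2)
  i=2: ✗ (lhs fails at k=2 before rhs at j=3)
  i=3: ✗ (no rhs in [4,4])
  i=4: ✓ (rhs at j=5; lhs holds on [4,4])
  i=5: ✗ (lhs fails at k=5 before rhs at j=6)
  i=6: ✗ (lhs fails at k=6 before rhs at j=7)
  i=7: ✗ (lhs fails at k=7 before rhs at j=8)
  i=8: ✗ (lhs fails at k=8 before rhs at j=9)
  i=9: ✗ (lhs fails at k=9 before rhs at j=10)
  i=10: ✗ (lhs fails at k=10 before rhs at j=11)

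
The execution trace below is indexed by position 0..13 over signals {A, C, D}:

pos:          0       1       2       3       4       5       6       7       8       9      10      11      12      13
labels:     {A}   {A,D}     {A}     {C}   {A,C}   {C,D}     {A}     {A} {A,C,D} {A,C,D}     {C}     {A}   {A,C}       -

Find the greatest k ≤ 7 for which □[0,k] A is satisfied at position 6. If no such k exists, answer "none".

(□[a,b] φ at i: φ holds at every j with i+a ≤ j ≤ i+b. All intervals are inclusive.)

A must hold from j=6 onward; find where it first fails.
  j=6: holds
  j=7: holds
  j=8: holds
  j=9: holds
  j=10: fails
Holds on [6,9], so largest k = 3.

3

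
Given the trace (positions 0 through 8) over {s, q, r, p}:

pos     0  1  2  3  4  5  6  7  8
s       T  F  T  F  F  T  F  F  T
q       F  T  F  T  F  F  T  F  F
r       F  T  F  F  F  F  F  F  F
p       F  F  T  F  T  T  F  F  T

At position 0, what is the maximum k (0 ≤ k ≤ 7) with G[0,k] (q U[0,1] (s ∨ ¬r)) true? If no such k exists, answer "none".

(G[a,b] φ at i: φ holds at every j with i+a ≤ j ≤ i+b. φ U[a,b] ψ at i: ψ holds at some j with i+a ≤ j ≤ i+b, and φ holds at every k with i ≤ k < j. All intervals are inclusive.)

(q U[0,1] (s ∨ ¬r)) must hold from j=0 onward; find where it first fails.
  j=0: holds
  j=1: holds
  j=2: holds
  j=3: holds
  j=4: holds
  j=5: holds
  j=6: holds
  j=7: holds
Holds through j=7; largest k = 7.

7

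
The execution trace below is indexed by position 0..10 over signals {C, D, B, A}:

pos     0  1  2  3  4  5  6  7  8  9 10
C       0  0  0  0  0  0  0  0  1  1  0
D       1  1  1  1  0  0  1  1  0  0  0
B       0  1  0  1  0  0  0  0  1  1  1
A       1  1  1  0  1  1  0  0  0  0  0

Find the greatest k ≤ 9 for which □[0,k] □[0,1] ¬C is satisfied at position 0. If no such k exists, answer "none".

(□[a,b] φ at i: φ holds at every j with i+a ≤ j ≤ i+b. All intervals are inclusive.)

□[0,1] ¬C must hold from j=0 onward; find where it first fails.
  j=0: holds
  j=1: holds
  j=2: holds
  j=3: holds
  j=4: holds
  j=5: holds
  j=6: holds
  j=7: fails
Holds on [0,6], so largest k = 6.

6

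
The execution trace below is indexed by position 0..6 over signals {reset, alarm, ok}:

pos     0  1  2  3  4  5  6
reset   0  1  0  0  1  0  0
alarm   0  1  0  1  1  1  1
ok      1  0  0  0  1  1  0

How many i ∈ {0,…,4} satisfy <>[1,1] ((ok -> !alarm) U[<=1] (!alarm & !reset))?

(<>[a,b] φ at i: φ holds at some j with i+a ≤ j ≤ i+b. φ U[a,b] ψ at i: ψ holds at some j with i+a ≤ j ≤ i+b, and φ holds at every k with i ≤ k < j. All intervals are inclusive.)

Evaluate at each i in [0,4]:
  i=0: ✓ (witness j=1)
  i=1: ✓ (witness j=2)
  i=2: ✗ (none in [3,3])
  i=3: ✗ (none in [4,4])
  i=4: ✗ (none in [5,5])
Positions where it holds: {0, 1} → 2.

2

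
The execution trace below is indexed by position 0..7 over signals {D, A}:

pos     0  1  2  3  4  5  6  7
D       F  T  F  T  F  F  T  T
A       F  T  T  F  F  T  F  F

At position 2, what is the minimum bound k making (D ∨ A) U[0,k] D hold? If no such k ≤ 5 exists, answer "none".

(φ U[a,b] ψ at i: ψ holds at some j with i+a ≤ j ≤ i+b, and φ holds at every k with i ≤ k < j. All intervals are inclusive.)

1

Need earliest j ≥ 2 with D, and (D ∨ A) at every k in [2,j-1].
  j=2: rhs fails.
  j=3: rhs holds; lhs holds on [2,2]. k = 1.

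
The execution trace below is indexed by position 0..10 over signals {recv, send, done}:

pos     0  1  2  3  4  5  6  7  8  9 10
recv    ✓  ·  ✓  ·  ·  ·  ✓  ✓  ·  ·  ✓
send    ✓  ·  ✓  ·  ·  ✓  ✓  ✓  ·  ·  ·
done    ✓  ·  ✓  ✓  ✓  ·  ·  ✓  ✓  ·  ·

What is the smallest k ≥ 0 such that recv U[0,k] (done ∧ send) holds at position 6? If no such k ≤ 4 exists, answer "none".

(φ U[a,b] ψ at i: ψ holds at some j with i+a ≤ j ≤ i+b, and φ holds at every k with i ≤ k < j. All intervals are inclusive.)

Need earliest j ≥ 6 with (done ∧ send), and recv at every k in [6,j-1].
  j=6: rhs fails.
  j=7: rhs holds; lhs holds on [6,6]. k = 1.

1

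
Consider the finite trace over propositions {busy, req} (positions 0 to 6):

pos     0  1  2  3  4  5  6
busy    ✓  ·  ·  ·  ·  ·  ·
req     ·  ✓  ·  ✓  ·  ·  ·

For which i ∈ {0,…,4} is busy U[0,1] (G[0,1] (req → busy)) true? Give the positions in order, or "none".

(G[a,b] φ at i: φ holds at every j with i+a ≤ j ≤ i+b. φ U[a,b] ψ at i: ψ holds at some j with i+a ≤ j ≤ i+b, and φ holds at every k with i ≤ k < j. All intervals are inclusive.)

4

Evaluate at each i in [0,4]:
  i=0: ✗ (no rhs in [0,1])
  i=1: ✗ (no rhs in [1,2])
  i=2: ✗ (no rhs in [2,3])
  i=3: ✗ (lhs fails at k=3 before rhs at j=4)
  i=4: ✓ (rhs at j=4)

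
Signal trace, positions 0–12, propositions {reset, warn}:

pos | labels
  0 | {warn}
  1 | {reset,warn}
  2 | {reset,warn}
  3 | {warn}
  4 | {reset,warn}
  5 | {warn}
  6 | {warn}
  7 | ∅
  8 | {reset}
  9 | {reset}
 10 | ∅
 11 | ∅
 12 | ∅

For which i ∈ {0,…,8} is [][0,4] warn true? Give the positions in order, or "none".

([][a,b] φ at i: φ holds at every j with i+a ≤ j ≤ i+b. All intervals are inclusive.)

Evaluate at each i in [0,8]:
  i=0: ✓ (all of [0,4])
  i=1: ✓ (all of [1,5])
  i=2: ✓ (all of [2,6])
  i=3: ✗ (fails at j=7)
  i=4: ✗ (fails at j=7)
  i=5: ✗ (fails at j=7)
  i=6: ✗ (fails at j=7)
  i=7: ✗ (fails at j=7)
  i=8: ✗ (fails at j=8)

0, 1, 2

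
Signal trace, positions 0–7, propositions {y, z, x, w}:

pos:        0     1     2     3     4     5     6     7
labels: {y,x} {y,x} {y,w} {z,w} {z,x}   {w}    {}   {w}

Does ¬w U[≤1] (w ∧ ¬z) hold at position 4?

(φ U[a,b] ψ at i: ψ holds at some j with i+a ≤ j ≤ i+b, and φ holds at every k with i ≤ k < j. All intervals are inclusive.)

Need some j in [4,5] with (w ∧ ¬z), and ¬w at every k in [4,j-1].
  j=4: (w ∧ ¬z) false.
  j=5: (w ∧ ¬z) holds; ¬w holds at every k in [4,4] → satisfied.

Holds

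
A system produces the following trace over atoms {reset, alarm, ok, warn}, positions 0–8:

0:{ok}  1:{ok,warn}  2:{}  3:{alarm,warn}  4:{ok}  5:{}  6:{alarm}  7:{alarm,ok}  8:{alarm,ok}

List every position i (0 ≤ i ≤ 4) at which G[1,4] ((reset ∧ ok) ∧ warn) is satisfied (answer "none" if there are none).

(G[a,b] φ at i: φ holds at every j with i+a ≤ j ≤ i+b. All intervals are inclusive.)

Evaluate at each i in [0,4]:
  i=0: ✗ (fails at j=1)
  i=1: ✗ (fails at j=2)
  i=2: ✗ (fails at j=3)
  i=3: ✗ (fails at j=4)
  i=4: ✗ (fails at j=5)

none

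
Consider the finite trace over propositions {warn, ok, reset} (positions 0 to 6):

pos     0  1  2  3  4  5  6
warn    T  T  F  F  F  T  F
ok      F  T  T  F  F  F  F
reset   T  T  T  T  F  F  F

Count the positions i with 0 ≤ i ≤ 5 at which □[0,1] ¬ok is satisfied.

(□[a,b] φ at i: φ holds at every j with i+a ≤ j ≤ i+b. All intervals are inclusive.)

Evaluate at each i in [0,5]:
  i=0: ✗ (fails at j=1)
  i=1: ✗ (fails at j=1)
  i=2: ✗ (fails at j=2)
  i=3: ✓ (all of [3,4])
  i=4: ✓ (all of [4,5])
  i=5: ✓ (all of [5,6])
Positions where it holds: {3, 4, 5} → 3.

3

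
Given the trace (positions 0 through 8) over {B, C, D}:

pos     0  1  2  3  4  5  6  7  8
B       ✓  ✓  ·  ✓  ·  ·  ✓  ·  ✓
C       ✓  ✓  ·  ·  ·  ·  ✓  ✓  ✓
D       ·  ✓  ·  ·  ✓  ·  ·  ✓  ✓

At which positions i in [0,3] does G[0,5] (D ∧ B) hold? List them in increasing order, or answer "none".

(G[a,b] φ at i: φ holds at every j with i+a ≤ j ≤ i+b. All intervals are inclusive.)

none

Evaluate at each i in [0,3]:
  i=0: ✗ (fails at j=0)
  i=1: ✗ (fails at j=2)
  i=2: ✗ (fails at j=2)
  i=3: ✗ (fails at j=3)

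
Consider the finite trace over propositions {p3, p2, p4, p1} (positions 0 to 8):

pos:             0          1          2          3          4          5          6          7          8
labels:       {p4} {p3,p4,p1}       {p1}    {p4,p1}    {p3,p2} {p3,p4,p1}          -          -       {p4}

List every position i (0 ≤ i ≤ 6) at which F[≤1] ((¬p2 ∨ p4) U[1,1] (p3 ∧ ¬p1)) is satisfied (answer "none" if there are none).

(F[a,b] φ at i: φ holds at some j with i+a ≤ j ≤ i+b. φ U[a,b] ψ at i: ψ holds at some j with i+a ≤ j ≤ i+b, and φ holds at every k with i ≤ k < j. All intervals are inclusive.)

2, 3

Evaluate at each i in [0,6]:
  i=0: ✗ (none in [0,1])
  i=1: ✗ (none in [1,2])
  i=2: ✓ (witness j=3)
  i=3: ✓ (witness j=3)
  i=4: ✗ (none in [4,5])
  i=5: ✗ (none in [5,6])
  i=6: ✗ (none in [6,7])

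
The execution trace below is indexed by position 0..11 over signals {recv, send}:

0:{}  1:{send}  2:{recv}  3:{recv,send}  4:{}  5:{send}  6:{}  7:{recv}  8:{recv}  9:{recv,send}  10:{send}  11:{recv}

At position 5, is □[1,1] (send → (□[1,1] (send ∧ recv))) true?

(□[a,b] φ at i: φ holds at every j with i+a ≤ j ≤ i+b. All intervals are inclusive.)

True

Check (send → (□[1,1] (send ∧ recv))) at every j in [6,6]:
  j=6: antecedent false → ✓
All positions satisfy it → formula holds.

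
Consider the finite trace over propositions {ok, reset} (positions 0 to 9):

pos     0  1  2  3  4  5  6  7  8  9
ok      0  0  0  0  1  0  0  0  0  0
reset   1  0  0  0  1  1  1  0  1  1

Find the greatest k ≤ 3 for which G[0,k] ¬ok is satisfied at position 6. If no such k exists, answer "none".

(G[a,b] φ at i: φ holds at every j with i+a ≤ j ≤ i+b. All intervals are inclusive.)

¬ok must hold from j=6 onward; find where it first fails.
  j=6: holds
  j=7: holds
  j=8: holds
  j=9: holds
Holds through j=9; largest k = 3.

3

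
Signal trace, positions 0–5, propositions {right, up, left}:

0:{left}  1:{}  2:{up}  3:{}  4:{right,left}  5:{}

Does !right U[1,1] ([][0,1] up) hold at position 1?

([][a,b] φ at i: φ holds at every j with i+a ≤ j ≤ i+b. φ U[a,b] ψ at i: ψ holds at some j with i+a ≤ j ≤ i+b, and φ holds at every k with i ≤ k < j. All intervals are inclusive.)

False

Need some j in [2,2] with [][0,1] up, and !right at every k in [1,j-1].
  j=2: [][0,1] up — fails at 3.
No j in the window works → until fails.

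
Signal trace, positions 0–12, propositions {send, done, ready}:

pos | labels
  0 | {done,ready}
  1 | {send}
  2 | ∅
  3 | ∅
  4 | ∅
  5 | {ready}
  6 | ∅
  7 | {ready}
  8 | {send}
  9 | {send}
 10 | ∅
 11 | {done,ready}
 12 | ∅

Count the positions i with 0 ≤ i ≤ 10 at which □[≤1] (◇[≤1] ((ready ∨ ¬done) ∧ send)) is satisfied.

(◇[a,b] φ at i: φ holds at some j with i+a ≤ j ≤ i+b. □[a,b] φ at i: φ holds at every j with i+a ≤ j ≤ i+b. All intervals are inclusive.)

Evaluate at each i in [0,10]:
  i=0: ✓ (all of [0,1])
  i=1: ✗ (fails at j=2)
  i=2: ✗ (fails at j=2)
  i=3: ✗ (fails at j=3)
  i=4: ✗ (fails at j=4)
  i=5: ✗ (fails at j=5)
  i=6: ✗ (fails at j=6)
  i=7: ✓ (all of [7,8])
  i=8: ✓ (all of [8,9])
  i=9: ✗ (fails at j=10)
  i=10: ✗ (fails at j=10)
Positions where it holds: {0, 7, 8} → 3.

3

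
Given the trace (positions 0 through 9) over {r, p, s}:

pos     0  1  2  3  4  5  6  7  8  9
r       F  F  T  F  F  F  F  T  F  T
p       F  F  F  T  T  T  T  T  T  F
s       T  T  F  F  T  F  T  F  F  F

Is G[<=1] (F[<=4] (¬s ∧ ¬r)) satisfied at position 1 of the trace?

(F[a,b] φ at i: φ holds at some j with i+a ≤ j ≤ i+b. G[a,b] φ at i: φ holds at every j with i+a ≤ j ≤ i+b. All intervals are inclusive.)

Holds

Check F[<=4] (¬s ∧ ¬r) at every j in [1,2]:
  j=1: holds (witness at 3)
  j=2: holds (witness at 3)
All positions satisfy it → formula holds.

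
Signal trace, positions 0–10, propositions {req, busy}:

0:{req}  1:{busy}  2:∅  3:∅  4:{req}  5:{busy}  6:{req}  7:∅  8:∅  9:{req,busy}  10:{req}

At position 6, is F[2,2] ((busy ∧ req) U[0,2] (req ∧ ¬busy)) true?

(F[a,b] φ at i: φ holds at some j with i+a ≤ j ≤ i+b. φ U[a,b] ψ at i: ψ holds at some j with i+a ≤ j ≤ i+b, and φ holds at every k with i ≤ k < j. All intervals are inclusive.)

Does not hold

Check ((busy ∧ req) U[0,2] (req ∧ ¬busy)) at each j in [8,8]:
  j=8: fails
No position in the window satisfies it → formula fails.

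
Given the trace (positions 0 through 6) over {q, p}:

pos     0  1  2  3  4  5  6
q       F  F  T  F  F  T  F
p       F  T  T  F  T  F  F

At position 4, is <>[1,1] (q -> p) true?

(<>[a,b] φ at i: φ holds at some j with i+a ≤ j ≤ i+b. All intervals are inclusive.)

No

Check (q -> p) at each j in [5,5]:
  j=5: false
No position in the window satisfies it → formula fails.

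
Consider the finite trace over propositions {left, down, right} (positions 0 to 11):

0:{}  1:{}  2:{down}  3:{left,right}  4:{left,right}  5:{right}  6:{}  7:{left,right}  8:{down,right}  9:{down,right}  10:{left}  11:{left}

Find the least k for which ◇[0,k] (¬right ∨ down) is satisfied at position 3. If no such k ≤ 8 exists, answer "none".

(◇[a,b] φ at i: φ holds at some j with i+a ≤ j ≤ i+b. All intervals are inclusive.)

Scan j = 3,4,… for (¬right ∨ down):
  j=3: fails
  j=4: fails
  j=5: fails
  j=6: holds
First hit at j=6, so smallest k = 6-3 = 3.

3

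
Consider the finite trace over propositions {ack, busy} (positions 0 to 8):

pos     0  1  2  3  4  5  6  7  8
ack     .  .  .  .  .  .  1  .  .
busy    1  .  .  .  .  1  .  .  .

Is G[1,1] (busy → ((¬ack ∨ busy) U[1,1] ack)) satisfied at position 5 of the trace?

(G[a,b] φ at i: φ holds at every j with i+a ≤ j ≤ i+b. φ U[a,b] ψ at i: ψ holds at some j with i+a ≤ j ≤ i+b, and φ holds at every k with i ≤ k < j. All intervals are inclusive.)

True

Check (busy → ((¬ack ∨ busy) U[1,1] ack)) at every j in [6,6]:
  j=6: antecedent false → ✓
All positions satisfy it → formula holds.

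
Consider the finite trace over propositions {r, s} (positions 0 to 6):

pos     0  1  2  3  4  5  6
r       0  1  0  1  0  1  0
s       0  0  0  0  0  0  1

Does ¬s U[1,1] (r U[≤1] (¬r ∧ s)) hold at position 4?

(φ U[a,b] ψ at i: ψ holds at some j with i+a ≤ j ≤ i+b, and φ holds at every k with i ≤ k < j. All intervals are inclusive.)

Need some j in [5,5] with (r U[≤1] (¬r ∧ s)), and ¬s at every k in [4,j-1].
  j=5: (r U[≤1] (¬r ∧ s)) holds; ¬s holds at every k in [4,4] → satisfied.

Holds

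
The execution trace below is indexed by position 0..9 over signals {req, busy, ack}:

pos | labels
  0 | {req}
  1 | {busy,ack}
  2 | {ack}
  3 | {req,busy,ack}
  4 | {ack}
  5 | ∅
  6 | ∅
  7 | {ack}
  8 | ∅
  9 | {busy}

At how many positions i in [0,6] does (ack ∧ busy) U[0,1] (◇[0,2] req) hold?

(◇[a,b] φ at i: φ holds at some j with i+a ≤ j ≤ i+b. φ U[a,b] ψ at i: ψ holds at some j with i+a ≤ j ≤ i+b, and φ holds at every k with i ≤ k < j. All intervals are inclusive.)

Evaluate at each i in [0,6]:
  i=0: ✓ (rhs at j=0)
  i=1: ✓ (rhs at j=1)
  i=2: ✓ (rhs at j=2)
  i=3: ✓ (rhs at j=3)
  i=4: ✗ (no rhs in [4,5])
  i=5: ✗ (no rhs in [5,6])
  i=6: ✗ (no rhs in [6,7])
Positions where it holds: {0, 1, 2, 3} → 4.

4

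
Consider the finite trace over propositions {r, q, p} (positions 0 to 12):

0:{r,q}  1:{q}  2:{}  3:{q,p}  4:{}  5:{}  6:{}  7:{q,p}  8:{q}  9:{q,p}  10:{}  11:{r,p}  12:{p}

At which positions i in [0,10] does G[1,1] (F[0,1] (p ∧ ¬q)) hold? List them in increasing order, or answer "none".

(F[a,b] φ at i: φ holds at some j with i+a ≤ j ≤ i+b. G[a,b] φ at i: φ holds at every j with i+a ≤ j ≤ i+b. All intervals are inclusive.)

9, 10

Evaluate at each i in [0,10]:
  i=0: ✗ (fails at j=1)
  i=1: ✗ (fails at j=2)
  i=2: ✗ (fails at j=3)
  i=3: ✗ (fails at j=4)
  i=4: ✗ (fails at j=5)
  i=5: ✗ (fails at j=6)
  i=6: ✗ (fails at j=7)
  i=7: ✗ (fails at j=8)
  i=8: ✗ (fails at j=9)
  i=9: ✓ (all of [10,10])
  i=10: ✓ (all of [11,11])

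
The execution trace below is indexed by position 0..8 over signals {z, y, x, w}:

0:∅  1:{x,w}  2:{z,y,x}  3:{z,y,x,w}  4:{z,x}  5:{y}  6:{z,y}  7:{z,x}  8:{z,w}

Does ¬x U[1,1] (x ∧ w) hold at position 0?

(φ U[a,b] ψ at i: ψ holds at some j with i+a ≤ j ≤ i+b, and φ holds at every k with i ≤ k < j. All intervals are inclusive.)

Need some j in [1,1] with (x ∧ w), and ¬x at every k in [0,j-1].
  j=1: (x ∧ w) holds; ¬x holds at every k in [0,0] → satisfied.

True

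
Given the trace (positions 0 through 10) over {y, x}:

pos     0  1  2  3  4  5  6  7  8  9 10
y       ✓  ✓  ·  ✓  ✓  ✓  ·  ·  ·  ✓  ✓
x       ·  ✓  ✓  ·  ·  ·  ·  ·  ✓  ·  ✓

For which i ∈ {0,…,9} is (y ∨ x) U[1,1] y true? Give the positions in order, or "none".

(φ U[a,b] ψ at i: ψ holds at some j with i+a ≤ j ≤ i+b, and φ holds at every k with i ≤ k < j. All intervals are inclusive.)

Evaluate at each i in [0,9]:
  i=0: ✓ (rhs at j=1; lhs holds on [0,0])
  i=1: ✗ (no rhs in [2,2])
  i=2: ✓ (rhs at j=3; lhs holds on [2,2])
  i=3: ✓ (rhs at j=4; lhs holds on [3,3])
  i=4: ✓ (rhs at j=5; lhs holds on [4,4])
  i=5: ✗ (no rhs in [6,6])
  i=6: ✗ (no rhs in [7,7])
  i=7: ✗ (no rhs in [8,8])
  i=8: ✓ (rhs at j=9; lhs holds on [8,8])
  i=9: ✓ (rhs at j=10; lhs holds on [9,9])

0, 2, 3, 4, 8, 9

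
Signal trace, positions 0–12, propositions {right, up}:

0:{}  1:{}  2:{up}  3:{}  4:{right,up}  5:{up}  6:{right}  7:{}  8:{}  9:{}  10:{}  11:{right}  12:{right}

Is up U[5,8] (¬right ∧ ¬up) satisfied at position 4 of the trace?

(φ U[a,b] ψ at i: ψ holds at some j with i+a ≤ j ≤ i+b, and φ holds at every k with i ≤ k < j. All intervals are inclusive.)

Need some j in [9,12] with (¬right ∧ ¬up), and up at every k in [4,j-1].
  j=9: (¬right ∧ ¬up) holds, but up fails at k=6 → not this j.
  j=10: (¬right ∧ ¬up) holds, but up fails at k=6 → not this j.
  j=11: (¬right ∧ ¬up) false.
  j=12: (¬right ∧ ¬up) false.
No j in the window works → until fails.

Does not hold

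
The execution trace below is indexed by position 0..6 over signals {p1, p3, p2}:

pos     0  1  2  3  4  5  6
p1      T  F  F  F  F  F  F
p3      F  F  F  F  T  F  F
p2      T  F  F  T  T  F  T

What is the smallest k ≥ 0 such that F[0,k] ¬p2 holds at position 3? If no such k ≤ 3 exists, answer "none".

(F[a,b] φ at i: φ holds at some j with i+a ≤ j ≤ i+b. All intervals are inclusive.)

2

Scan j = 3,4,… for ¬p2:
  j=3: fails
  j=4: fails
  j=5: holds
First hit at j=5, so smallest k = 5-3 = 2.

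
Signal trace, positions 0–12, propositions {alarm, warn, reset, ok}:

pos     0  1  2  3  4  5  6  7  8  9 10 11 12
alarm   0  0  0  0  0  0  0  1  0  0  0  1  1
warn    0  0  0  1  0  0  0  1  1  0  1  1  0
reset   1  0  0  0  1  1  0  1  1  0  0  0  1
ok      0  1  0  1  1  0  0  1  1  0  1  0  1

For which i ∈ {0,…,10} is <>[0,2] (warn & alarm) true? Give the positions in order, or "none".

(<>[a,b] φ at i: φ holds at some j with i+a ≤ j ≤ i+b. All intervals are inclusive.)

Evaluate at each i in [0,10]:
  i=0: ✗ (none in [0,2])
  i=1: ✗ (none in [1,3])
  i=2: ✗ (none in [2,4])
  i=3: ✗ (none in [3,5])
  i=4: ✗ (none in [4,6])
  i=5: ✓ (witness j=7)
  i=6: ✓ (witness j=7)
  i=7: ✓ (witness j=7)
  i=8: ✗ (none in [8,10])
  i=9: ✓ (witness j=11)
  i=10: ✓ (witness j=11)

5, 6, 7, 9, 10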